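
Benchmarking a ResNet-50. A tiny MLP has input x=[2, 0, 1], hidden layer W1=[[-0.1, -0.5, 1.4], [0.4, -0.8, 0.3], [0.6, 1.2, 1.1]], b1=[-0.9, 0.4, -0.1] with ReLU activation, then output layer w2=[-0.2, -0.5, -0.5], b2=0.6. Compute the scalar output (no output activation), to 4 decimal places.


z1[0] = (-0.1)·(2) + (-0.5)·(0) + (1.4)·(1) - 0.9 = 0.3
z1[1] = (0.4)·(2) + (-0.8)·(0) + (0.3)·(1) + 0.4 = 1.5
z1[2] = (0.6)·(2) + (1.2)·(0) + (1.1)·(1) - 0.1 = 2.2
h = ReLU(z1) = [0.3, 1.5, 2.2]
output = (-0.2)·(0.3) + (-0.5)·(1.5) + (-0.5)·(2.2) + 0.6 = -1.31

-1.31


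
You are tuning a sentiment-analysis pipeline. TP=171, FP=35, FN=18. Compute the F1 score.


Precision = 171/206 = 0.8301
Recall = 171/189 = 0.9048
F1 = 2·P·R/(P+R) = 2·TP/(2·TP+FP+FN) = 342/(342+35+18) = 342/395 = 0.8658

0.8658


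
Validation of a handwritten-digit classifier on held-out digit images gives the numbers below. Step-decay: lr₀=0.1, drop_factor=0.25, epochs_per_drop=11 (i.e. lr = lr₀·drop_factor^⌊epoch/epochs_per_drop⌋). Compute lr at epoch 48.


n_drops = ⌊48/11⌋ = 4
lr = 0.1·0.25^4 = 0.1·0.00390625 = 0.000390625

0.000390625


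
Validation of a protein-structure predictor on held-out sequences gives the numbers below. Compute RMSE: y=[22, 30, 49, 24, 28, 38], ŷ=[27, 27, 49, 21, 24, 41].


MSE = 68/6 = 11.3333
RMSE = √(68/6) = 3.3665

3.3665


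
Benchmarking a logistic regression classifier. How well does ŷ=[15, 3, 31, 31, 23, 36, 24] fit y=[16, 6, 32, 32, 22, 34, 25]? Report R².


ȳ = 23.8571
SS_res = Σ(y-ŷ)² = 18
SS_tot = Σ(y-ȳ)² = 620.86
R² = 1 - SS_res/SS_tot = 1 - 0.029 = 0.971

0.971


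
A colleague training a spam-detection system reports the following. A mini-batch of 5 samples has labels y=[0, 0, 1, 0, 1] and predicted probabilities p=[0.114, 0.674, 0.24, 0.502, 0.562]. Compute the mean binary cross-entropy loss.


L[0] = -ln(1-0.114) = -ln(0.886) = 0.121
L[1] = -ln(1-0.674) = -ln(0.326) = 1.1209
L[2] = -ln(0.24) = 1.4271
L[3] = -ln(1-0.502) = -ln(0.498) = 0.6972
L[4] = -ln(0.562) = 0.5763
mean = (0.121 + 1.1209 + 1.4271 + 0.6972 + 0.5763)/5 = 0.7885

0.7885


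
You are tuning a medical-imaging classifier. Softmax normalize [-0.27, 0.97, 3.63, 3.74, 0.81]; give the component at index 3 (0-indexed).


Exponentials: e^-0.27=0.7634, e^0.97=2.6379, e^3.63=37.7128, e^3.74=42.098, e^0.81=2.2479
Sum = 85.46
Softmax = [0.0089, 0.0309, 0.4413, 0.4926, 0.0263]
p[3] = 42.098/85.46 = 0.4926

0.4926


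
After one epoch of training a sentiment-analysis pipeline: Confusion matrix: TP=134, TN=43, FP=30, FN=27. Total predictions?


Total = TP + TN + FP + FN
= 134 + 43 + 30 + 27
= 234
(Predicted positive: 164, predicted negative: 70)

234


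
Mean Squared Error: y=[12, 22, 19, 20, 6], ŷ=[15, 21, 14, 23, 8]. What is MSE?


Squared errors: (12-15)²=9, (22-21)²=1, (19-14)²=25, (20-23)²=9, (6-8)²=4
Sum = 48
MSE = 48/5 = 48/5

48/5


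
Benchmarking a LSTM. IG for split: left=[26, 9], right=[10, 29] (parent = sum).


Parent = [36, 38], H_parent = 0.9995
H_left = 0.8224 (n=35), H_right = 0.8213 (n=39)
H_children = (35/74)·0.8224 + (39/74)·0.8213 = 0.8218
IG = 0.9995 - 0.8218 = 0.1777

0.1777


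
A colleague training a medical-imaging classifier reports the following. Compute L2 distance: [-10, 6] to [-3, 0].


d = √((-10+ 3)² + (6-0)²)
  = √(49 + 36)
  = √85 = 9.2195

9.2195


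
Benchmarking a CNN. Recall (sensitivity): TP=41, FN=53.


Recall = TP/(TP+FN)
= 41/(41+53)
= 41/94 = 43.62%

43.62%


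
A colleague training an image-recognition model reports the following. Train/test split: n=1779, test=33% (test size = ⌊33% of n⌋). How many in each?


Test = ⌊1779·33/100⌋ = 587
Train = 1779 - 587 = 1192

Train: 1192, Test: 587


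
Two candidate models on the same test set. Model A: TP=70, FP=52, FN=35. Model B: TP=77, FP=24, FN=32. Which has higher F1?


Model A: P=70/122=0.5738, R=70/105=0.6667, F1=2PR/(P+R)=2TP/(2TP+FP+FN)=140/227=0.6167
Model B: P=77/101=0.7624, R=77/109=0.7064, F1=2PR/(P+R)=2TP/(2TP+FP+FN)=154/210=0.7333
0.6167 < 0.7333 → Model B

Model B


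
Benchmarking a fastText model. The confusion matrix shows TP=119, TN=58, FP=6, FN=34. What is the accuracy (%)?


Accuracy = (TP+TN)/(TP+TN+FP+FN)
= (119+58)/(217)
= 177/217 = 81.57%

81.57%


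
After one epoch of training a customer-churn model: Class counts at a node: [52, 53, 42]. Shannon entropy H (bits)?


Probabilities: [52/147, 53/147, 42/147] ≈ [0.3537, 0.3605, 0.2857]
H = -((52/147)·log₂(52/147) + (53/147)·log₂(53/147) + (42/147)·log₂(42/147))
  = 1.5774 bits

1.5774 bits


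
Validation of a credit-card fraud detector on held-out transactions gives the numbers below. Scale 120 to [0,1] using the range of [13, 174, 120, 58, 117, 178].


min=13, max=178
(120-13)/(178-13) = 107/165 = 0.6485

0.6485


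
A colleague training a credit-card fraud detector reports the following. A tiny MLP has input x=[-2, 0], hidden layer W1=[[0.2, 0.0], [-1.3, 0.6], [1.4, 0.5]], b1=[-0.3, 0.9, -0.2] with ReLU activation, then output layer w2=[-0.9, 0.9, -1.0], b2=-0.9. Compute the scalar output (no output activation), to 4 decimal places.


z1[0] = (0.2)·(-2) + (0.0)·(0) - 0.3 = -0.7
z1[1] = (-1.3)·(-2) + (0.6)·(0) + 0.9 = 3.5
z1[2] = (1.4)·(-2) + (0.5)·(0) - 0.2 = -3.0
h = ReLU(z1) = [0.0, 3.5, 0.0]
output = (-0.9)·(0.0) + (0.9)·(3.5) + (-1.0)·(0.0) - 0.9 = 2.25

2.25


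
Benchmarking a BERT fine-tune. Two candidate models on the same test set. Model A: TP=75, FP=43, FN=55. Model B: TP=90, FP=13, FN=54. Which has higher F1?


Model A: P=75/118=0.6356, R=75/130=0.5769, F1=2PR/(P+R)=2TP/(2TP+FP+FN)=150/248=0.6048
Model B: P=90/103=0.8738, R=90/144=0.625, F1=2PR/(P+R)=2TP/(2TP+FP+FN)=180/247=0.7287
0.6048 < 0.7287 → Model B

Model B


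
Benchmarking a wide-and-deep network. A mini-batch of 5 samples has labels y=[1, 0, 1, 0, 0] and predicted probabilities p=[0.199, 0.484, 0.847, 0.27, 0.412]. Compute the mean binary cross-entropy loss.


L[0] = -ln(0.199) = 1.6145
L[1] = -ln(1-0.484) = -ln(0.516) = 0.6616
L[2] = -ln(0.847) = 0.1661
L[3] = -ln(1-0.27) = -ln(0.73) = 0.3147
L[4] = -ln(1-0.412) = -ln(0.588) = 0.531
mean = (1.6145 + 0.6616 + 0.1661 + 0.3147 + 0.531)/5 = 0.6576

0.6576


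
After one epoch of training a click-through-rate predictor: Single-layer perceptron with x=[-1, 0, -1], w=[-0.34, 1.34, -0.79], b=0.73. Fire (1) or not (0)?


z = (-1)·(-0.34) + (0)·(1.34) + (-1)·(-0.79) + 0.73
  = 1.86
step(z) = 1 (z≥0)

1


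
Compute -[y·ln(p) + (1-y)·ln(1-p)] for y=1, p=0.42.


BCE = -[y·ln(p) + (1-y)·ln(1-p)]
= -1·ln(0.42) - 0
= -ln(0.42) = 0.8675

0.8675


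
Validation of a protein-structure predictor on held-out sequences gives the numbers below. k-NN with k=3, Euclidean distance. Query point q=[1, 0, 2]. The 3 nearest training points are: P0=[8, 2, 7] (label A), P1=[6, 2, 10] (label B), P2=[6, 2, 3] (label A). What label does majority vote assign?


d(q,P0) = 8.8318  (label A)
d(q,P1) = 9.6437  (label B)
d(q,P2) = 5.4772  (label A)
Votes: A=2, B=1
Majority → A

A


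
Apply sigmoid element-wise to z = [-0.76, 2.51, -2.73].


σ(-0.76) = 1/(1+e^0.76) = 0.3186
σ(2.51) = 1/(1+e^-2.51) = 0.9248
σ(-2.73) = 1/(1+e^2.73) = 0.0612
result = [0.3186, 0.9248, 0.0612]

[0.3186, 0.9248, 0.0612]


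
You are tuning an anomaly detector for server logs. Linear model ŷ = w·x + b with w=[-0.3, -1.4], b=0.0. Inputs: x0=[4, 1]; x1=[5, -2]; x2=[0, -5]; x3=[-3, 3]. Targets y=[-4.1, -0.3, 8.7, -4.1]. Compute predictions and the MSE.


ŷ0 = (-0.3)·(4) + (-1.4)·(1) + 0.0 = -2.6
ŷ1 = (-0.3)·(5) + (-1.4)·(-2) + 0.0 = 1.3
ŷ2 = (-0.3)·(0) + (-1.4)·(-5) + 0.0 = 7.0
ŷ3 = (-0.3)·(-3) + (-1.4)·(3) + 0.0 = -3.3
errors² = [2.25, 2.56, 2.89, 0.64]
MSE = 8.3400/4 = 2.085

2.085


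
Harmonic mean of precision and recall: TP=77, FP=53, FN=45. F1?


Precision = 77/130 = 0.5923
Recall = 77/122 = 0.6311
F1 = 2·P·R/(P+R) = 2·TP/(2·TP+FP+FN) = 154/(154+53+45) = 154/252 = 0.6111

0.6111


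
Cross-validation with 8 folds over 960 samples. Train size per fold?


Fold size = 960/8 = 120
Training per fold = 960 - 120 = 840

840


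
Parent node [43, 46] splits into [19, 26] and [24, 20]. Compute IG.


Parent = [43, 46], H_parent = 0.9992
H_left = 0.9825 (n=45), H_right = 0.994 (n=44)
H_children = (45/89)·0.9825 + (44/89)·0.994 = 0.9882
IG = 0.9992 - 0.9882 = 0.011

0.011


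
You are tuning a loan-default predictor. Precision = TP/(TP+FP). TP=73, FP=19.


Precision = TP/(TP+FP)
= 73/(73+19)
= 73/92 = 79.35%

79.35%


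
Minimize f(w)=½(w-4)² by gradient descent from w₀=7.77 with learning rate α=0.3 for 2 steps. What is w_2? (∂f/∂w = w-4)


step 1: grad = 7.77-4 = 3.77; w = 7.77 - 0.3·(3.77) = 6.639
step 2: grad = 6.639-4 = 2.639; w = 6.639 - 0.3·(2.639) = 5.8473

5.8473


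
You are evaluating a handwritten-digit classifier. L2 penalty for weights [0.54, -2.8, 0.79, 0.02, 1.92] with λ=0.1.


‖w‖₂² = (0.54)² + (-2.8)² + (0.79)² + (0.02)² + (1.92)²
     = 0.2916 + 7.84 + 0.6241 + 0.0004 + 3.6864
     = 12.4425
λ·‖w‖₂² = 0.1·12.4425 = 1.24425

1.24425


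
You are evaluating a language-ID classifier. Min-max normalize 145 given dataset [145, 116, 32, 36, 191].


min=32, max=191
(145-32)/(191-32) = 113/159 = 0.7107

0.7107


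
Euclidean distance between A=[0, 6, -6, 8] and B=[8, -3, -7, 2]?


d = √((0-8)² + (6+ 3)² + (-6+ 7)² + (8-2)²)
  = √(64 + 81 + 1 + 36)
  = √182 = 13.4907

13.4907


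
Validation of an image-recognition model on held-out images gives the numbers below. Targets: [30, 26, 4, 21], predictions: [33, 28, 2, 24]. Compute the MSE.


Squared errors: (30-33)²=9, (26-28)²=4, (4-2)²=4, (21-24)²=9
Sum = 26
MSE = 26/4 = 13/2

13/2


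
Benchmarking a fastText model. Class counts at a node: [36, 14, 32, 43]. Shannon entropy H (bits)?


Probabilities: [36/125, 14/125, 32/125, 43/125] ≈ [0.288, 0.112, 0.256, 0.344]
H = -((36/125)·log₂(36/125) + (14/125)·log₂(14/125) + (32/125)·log₂(32/125) + (43/125)·log₂(43/125))
  = 1.9038 bits

1.9038 bits


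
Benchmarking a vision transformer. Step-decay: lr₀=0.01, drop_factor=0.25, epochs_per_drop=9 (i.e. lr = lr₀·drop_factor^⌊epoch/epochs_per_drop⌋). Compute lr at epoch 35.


n_drops = ⌊35/9⌋ = 3
lr = 0.01·0.25^3 = 0.01·0.015625 = 0.00015625

0.00015625


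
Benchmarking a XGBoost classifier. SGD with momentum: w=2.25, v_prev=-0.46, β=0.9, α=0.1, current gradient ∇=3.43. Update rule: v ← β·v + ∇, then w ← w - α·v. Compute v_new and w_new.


v_new = 0.9·-0.46 + 3.43 = -0.414 + 3.43 = 3.016
w_new = 2.25 - 0.1·3.016 = 2.25 - 0.3016 = 1.9484

v_new=3.016, w_new=1.9484


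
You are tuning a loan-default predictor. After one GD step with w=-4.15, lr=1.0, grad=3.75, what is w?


w_new = w - α·∇
= -4.15 - 1.0·3.75
= -4.15 - 3.75
= -7.9

-7.9


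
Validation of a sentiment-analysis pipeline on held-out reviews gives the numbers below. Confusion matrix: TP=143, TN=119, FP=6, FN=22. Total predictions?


Total = TP + TN + FP + FN
= 143 + 119 + 6 + 22
= 290
(Predicted positive: 149, predicted negative: 141)

290


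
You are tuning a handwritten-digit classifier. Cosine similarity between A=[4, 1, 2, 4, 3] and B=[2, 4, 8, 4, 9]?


A·B = 4·2 + 1·4 + 2·8 + 4·4 + 3·9 = 71
‖A‖ = √46 = 6.7823, ‖B‖ = √181 = 13.4536
cos = 71/(√46·√181) = 71/√8326 = 0.7781

0.7781


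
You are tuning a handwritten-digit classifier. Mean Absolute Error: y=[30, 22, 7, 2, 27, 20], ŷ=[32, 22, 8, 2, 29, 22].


Absolute errors: |30-32|=2, |22-22|=0, |7-8|=1, |2-2|=0, |27-29|=2, |20-22|=2
Sum = 7
MAE = 7/6 = 7/6

7/6


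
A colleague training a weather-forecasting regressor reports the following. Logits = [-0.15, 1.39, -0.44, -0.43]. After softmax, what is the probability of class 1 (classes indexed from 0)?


Exponentials: e^-0.15=0.8607, e^1.39=4.0149, e^-0.44=0.644, e^-0.43=0.6505
Sum = 6.1701
Softmax = [0.1395, 0.6507, 0.1044, 0.1054]
p[1] = 4.0149/6.1701 = 0.6507

0.6507


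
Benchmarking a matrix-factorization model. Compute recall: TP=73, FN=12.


Recall = TP/(TP+FN)
= 73/(73+12)
= 73/85 = 85.88%

85.88%


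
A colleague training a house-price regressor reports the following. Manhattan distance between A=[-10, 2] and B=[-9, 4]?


d = |-10+ 9| + |2-4|
  = 1 + 2
  = 3

3


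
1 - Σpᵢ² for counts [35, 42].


Probabilities: [35/77, 42/77] ≈ [0.4545, 0.5455]
Σpᵢ² = (1225 + 1764)/77² = 2989/5929
Gini = 1 - Σpᵢ² = 1 - 2989/5929 = 0.4959

0.4959


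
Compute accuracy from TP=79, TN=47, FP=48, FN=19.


Accuracy = (TP+TN)/(TP+TN+FP+FN)
= (79+47)/(193)
= 126/193 = 65.28%

65.28%


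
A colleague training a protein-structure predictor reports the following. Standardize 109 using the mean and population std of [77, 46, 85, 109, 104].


μ = 84.2, σ = 22.4446
z = (109 - 84.2)/22.4446 = 1.1049

1.1049


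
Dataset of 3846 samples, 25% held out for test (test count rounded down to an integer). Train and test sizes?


Test = ⌊3846·25/100⌋ = 961
Train = 3846 - 961 = 2885

Train: 2885, Test: 961


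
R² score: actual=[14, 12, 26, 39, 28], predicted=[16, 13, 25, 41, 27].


ȳ = 23.8
SS_res = Σ(y-ŷ)² = 11
SS_tot = Σ(y-ȳ)² = 488.8
R² = 1 - SS_res/SS_tot = 1 - 0.0225 = 0.9775

0.9775


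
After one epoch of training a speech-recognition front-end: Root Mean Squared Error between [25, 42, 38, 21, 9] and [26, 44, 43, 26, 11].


MSE = 59/5 = 11.8
RMSE = √(59/5) = 3.4351

3.4351


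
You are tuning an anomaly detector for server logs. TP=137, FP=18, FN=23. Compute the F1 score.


Precision = 137/155 = 0.8839
Recall = 137/160 = 0.8562
F1 = 2·P·R/(P+R) = 2·TP/(2·TP+FP+FN) = 274/(274+18+23) = 274/315 = 0.8698

0.8698


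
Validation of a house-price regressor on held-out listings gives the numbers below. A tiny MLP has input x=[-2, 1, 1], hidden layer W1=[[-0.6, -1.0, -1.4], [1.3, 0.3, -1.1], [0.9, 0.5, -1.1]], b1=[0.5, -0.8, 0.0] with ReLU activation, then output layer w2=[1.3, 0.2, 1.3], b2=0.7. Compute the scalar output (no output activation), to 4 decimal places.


z1[0] = (-0.6)·(-2) + (-1.0)·(1) + (-1.4)·(1) + 0.5 = -0.7
z1[1] = (1.3)·(-2) + (0.3)·(1) + (-1.1)·(1) - 0.8 = -4.2
z1[2] = (0.9)·(-2) + (0.5)·(1) + (-1.1)·(1) + 0.0 = -2.4
h = ReLU(z1) = [0.0, 0.0, 0.0]
output = (1.3)·(0.0) + (0.2)·(0.0) + (1.3)·(0.0) + 0.7 = 0.7

0.7


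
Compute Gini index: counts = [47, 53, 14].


Probabilities: [47/114, 53/114, 14/114] ≈ [0.4123, 0.4649, 0.1228]
Σpᵢ² = (2209 + 2809 + 196)/114² = 5214/12996
Gini = 1 - Σpᵢ² = 1 - 5214/12996 = 0.5988

0.5988


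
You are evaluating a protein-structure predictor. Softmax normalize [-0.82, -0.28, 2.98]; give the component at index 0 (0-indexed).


Exponentials: e^-0.82=0.4404, e^-0.28=0.7558, e^2.98=19.6878
Sum = 20.884
Softmax = [0.0211, 0.0362, 0.9427]
p[0] = 0.4404/20.884 = 0.0211

0.0211


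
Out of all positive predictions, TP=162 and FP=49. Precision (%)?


Precision = TP/(TP+FP)
= 162/(162+49)
= 162/211 = 76.78%

76.78%


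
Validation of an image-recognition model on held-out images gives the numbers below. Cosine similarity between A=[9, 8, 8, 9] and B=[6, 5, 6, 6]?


A·B = 9·6 + 8·5 + 8·6 + 9·6 = 196
‖A‖ = √290 = 17.0294, ‖B‖ = √133 = 11.5326
cos = 196/(√290·√133) = 196/√38570 = 0.998

0.998


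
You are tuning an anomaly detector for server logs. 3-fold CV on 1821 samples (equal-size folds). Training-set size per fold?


Fold size = 1821/3 = 607
Training per fold = 1821 - 607 = 1214

1214


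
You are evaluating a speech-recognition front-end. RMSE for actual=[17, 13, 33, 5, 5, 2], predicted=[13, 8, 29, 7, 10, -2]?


MSE = 102/6 = 17
RMSE = √(102/6) = 4.1231

4.1231


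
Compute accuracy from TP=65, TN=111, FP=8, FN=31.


Accuracy = (TP+TN)/(TP+TN+FP+FN)
= (65+111)/(215)
= 176/215 = 81.86%

81.86%


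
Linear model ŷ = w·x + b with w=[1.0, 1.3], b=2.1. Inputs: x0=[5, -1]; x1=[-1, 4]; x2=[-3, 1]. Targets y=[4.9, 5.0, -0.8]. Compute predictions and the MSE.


ŷ0 = (1.0)·(5) + (1.3)·(-1) + 2.1 = 5.8
ŷ1 = (1.0)·(-1) + (1.3)·(4) + 2.1 = 6.3
ŷ2 = (1.0)·(-3) + (1.3)·(1) + 2.1 = 0.4
errors² = [0.81, 1.69, 1.44]
MSE = 3.9400/3 = 1.3133

1.3133


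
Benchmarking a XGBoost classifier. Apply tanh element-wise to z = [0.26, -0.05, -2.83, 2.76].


tanh(0.26) = 0.2543
tanh(-0.05) = -0.05
tanh(-2.83) = -0.9931
tanh(2.76) = 0.992
result = [0.2543, -0.05, -0.9931, 0.992]

[0.2543, -0.05, -0.9931, 0.992]


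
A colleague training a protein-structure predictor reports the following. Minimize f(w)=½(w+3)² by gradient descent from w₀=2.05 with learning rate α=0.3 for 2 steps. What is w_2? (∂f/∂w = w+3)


step 1: grad = 2.05+3 = 5.05; w = 2.05 - 0.3·(5.05) = 0.535
step 2: grad = 0.535+3 = 3.535; w = 0.535 - 0.3·(3.535) = -0.5255

-0.5255


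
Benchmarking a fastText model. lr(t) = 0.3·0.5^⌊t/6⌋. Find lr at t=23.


n_drops = ⌊23/6⌋ = 3
lr = 0.3·0.5^3 = 0.3·0.125 = 0.0375

0.0375


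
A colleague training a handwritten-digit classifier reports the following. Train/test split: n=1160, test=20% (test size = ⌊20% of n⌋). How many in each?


Test = ⌊1160·20/100⌋ = 232
Train = 1160 - 232 = 928

Train: 928, Test: 232


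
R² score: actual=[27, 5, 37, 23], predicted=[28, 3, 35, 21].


ȳ = 23
SS_res = Σ(y-ŷ)² = 13
SS_tot = Σ(y-ȳ)² = 536
R² = 1 - SS_res/SS_tot = 1 - 0.0243 = 0.9757

0.9757


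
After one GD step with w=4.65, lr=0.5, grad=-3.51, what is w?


w_new = w - α·∇
= 4.65 - 0.5·-3.51
= 4.65 + 1.755
= 6.405

6.405


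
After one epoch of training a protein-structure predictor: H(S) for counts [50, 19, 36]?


Probabilities: [50/105, 19/105, 36/105] ≈ [0.4762, 0.181, 0.3429]
H = -((50/105)·log₂(50/105) + (19/105)·log₂(19/105) + (36/105)·log₂(36/105))
  = 1.4855 bits

1.4855 bits


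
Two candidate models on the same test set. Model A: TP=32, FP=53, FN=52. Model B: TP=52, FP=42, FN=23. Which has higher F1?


Model A: P=32/85=0.3765, R=32/84=0.381, F1=2PR/(P+R)=2TP/(2TP+FP+FN)=64/169=0.3787
Model B: P=52/94=0.5532, R=52/75=0.6933, F1=2PR/(P+R)=2TP/(2TP+FP+FN)=104/169=0.6154
0.3787 < 0.6154 → Model B

Model B


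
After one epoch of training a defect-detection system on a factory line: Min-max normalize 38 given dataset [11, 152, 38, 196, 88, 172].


min=11, max=196
(38-11)/(196-11) = 27/185 = 0.1459

0.1459


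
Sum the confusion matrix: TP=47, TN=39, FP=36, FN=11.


Total = TP + TN + FP + FN
= 47 + 39 + 36 + 11
= 133
(Predicted positive: 83, predicted negative: 50)

133


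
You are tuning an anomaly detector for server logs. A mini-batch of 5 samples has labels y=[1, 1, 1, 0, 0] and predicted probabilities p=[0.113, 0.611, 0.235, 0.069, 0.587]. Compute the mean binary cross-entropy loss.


L[0] = -ln(0.113) = 2.1804
L[1] = -ln(0.611) = 0.4927
L[2] = -ln(0.235) = 1.4482
L[3] = -ln(1-0.069) = -ln(0.931) = 0.0715
L[4] = -ln(1-0.587) = -ln(0.413) = 0.8843
mean = (2.1804 + 0.4927 + 1.4482 + 0.0715 + 0.8843)/5 = 1.0154

1.0154


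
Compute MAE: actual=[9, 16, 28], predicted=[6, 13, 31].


Absolute errors: |9-6|=3, |16-13|=3, |28-31|=3
Sum = 9
MAE = 9/3 = 3

3


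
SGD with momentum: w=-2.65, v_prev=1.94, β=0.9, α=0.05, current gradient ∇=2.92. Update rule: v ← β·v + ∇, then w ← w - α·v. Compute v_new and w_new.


v_new = 0.9·1.94 + 2.92 = 1.746 + 2.92 = 4.666
w_new = -2.65 - 0.05·4.666 = -2.65 - 0.2333 = -2.8833

v_new=4.666, w_new=-2.8833


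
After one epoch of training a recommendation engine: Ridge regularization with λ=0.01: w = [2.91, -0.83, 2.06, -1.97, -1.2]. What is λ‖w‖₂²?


‖w‖₂² = (2.91)² + (-0.83)² + (2.06)² + (-1.97)² + (-1.2)²
     = 8.4681 + 0.6889 + 4.2436 + 3.8809 + 1.44
     = 18.7215
λ·‖w‖₂² = 0.01·18.7215 = 0.187215

0.187215


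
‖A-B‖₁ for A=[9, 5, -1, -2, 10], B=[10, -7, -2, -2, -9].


d = |9-10| + |5+ 7| + |-1+ 2| + |-2+ 2| + |10+ 9|
  = 1 + 12 + 1 + 0 + 19
  = 33

33


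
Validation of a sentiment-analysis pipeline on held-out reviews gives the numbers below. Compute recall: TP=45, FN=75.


Recall = TP/(TP+FN)
= 45/(45+75)
= 45/120 = 37.5%

37.5%


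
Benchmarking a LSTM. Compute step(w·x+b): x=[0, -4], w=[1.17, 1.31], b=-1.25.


z = (0)·(1.17) + (-4)·(1.31) - 1.25
  = -6.49
step(z) = 0 (z<0)

0


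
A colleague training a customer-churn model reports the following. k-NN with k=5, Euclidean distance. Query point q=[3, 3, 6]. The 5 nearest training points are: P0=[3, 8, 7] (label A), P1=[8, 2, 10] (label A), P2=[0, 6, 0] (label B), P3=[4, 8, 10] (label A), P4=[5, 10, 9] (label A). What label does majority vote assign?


d(q,P0) = 5.099  (label A)
d(q,P1) = 6.4807  (label A)
d(q,P2) = 7.3485  (label B)
d(q,P3) = 6.4807  (label A)
d(q,P4) = 7.874  (label A)
Votes: A=4, B=1
Majority → A

A


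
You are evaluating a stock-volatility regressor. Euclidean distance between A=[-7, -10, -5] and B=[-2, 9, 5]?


d = √((-7+ 2)² + (-10-9)² + (-5-5)²)
  = √(25 + 361 + 100)
  = √486 = 22.0454

22.0454


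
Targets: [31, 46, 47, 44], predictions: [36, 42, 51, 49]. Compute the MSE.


Squared errors: (31-36)²=25, (46-42)²=16, (47-51)²=16, (44-49)²=25
Sum = 82
MSE = 82/4 = 41/2

41/2


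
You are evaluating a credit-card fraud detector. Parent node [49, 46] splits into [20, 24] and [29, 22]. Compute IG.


Parent = [49, 46], H_parent = 0.9993
H_left = 0.994 (n=44), H_right = 0.9864 (n=51)
H_children = (44/95)·0.994 + (51/95)·0.9864 = 0.9899
IG = 0.9993 - 0.9899 = 0.0094

0.0094


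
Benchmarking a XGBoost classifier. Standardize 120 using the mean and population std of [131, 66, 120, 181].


μ = 124.5, σ = 40.8565
z = (120 - 124.5)/40.8565 = -0.1101

-0.1101


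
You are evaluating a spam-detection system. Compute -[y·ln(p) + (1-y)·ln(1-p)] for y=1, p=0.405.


BCE = -[y·ln(p) + (1-y)·ln(1-p)]
= -1·ln(0.405) - 0
= -ln(0.405) = 0.9039

0.9039


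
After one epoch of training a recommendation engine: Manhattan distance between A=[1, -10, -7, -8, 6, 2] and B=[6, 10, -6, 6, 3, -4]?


d = |1-6| + |-10-10| + |-7+ 6| + |-8-6| + |6-3| + |2+ 4|
  = 5 + 20 + 1 + 14 + 3 + 6
  = 49

49


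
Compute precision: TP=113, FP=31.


Precision = TP/(TP+FP)
= 113/(113+31)
= 113/144 = 78.47%

78.47%


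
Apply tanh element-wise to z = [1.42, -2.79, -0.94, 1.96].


tanh(1.42) = 0.8896
tanh(-2.79) = -0.9925
tanh(-0.94) = -0.7352
tanh(1.96) = 0.9611
result = [0.8896, -0.9925, -0.7352, 0.9611]

[0.8896, -0.9925, -0.7352, 0.9611]


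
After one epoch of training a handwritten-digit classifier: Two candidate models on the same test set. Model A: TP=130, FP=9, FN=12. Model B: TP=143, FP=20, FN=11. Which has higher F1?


Model A: P=130/139=0.9353, R=130/142=0.9155, F1=2PR/(P+R)=2TP/(2TP+FP+FN)=260/281=0.9253
Model B: P=143/163=0.8773, R=143/154=0.9286, F1=2PR/(P+R)=2TP/(2TP+FP+FN)=286/317=0.9022
0.9253 > 0.9022 → Model A

Model A


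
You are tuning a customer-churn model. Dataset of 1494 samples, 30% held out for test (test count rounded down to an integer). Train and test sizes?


Test = ⌊1494·30/100⌋ = 448
Train = 1494 - 448 = 1046

Train: 1046, Test: 448


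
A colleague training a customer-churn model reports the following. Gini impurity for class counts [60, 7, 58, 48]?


Probabilities: [60/173, 7/173, 58/173, 48/173] ≈ [0.3468, 0.0405, 0.3353, 0.2775]
Σpᵢ² = (3600 + 49 + 3364 + 2304)/173² = 9317/29929
Gini = 1 - Σpᵢ² = 1 - 9317/29929 = 0.6887

0.6887


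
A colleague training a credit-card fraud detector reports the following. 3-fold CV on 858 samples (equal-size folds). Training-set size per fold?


Fold size = 858/3 = 286
Training per fold = 858 - 286 = 572

572


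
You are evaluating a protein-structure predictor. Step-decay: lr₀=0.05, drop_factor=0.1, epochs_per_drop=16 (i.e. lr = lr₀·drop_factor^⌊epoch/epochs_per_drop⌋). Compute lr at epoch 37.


n_drops = ⌊37/16⌋ = 2
lr = 0.05·0.1^2 = 0.05·0.01 = 0.0005

0.0005


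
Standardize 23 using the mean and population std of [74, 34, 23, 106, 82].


μ = 63.8, σ = 30.883
z = (23 - 63.8)/30.883 = -1.3211

-1.3211


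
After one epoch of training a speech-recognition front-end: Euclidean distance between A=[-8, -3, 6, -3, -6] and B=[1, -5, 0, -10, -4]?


d = √((-8-1)² + (-3+ 5)² + (6-0)² + (-3+ 10)² + (-6+ 4)²)
  = √(81 + 4 + 36 + 49 + 4)
  = √174 = 13.1909

13.1909


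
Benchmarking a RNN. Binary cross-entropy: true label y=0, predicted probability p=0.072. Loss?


BCE = -[y·ln(p) + (1-y)·ln(1-p)]
= -0 - 1·ln(1-0.072)
= -ln(0.928) = 0.0747

0.0747


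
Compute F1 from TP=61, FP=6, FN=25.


Precision = 61/67 = 0.9104
Recall = 61/86 = 0.7093
F1 = 2·P·R/(P+R) = 2·TP/(2·TP+FP+FN) = 122/(122+6+25) = 122/153 = 0.7974

0.7974


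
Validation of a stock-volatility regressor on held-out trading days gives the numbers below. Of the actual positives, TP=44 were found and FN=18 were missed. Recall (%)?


Recall = TP/(TP+FN)
= 44/(44+18)
= 44/62 = 70.97%

70.97%


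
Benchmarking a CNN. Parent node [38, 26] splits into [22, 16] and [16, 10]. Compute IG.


Parent = [38, 26], H_parent = 0.9745
H_left = 0.9819 (n=38), H_right = 0.9612 (n=26)
H_children = (38/64)·0.9819 + (26/64)·0.9612 = 0.9735
IG = 0.9745 - 0.9735 = 0.001

0.001


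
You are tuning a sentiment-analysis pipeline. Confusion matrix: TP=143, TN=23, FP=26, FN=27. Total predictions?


Total = TP + TN + FP + FN
= 143 + 23 + 26 + 27
= 219
(Predicted positive: 169, predicted negative: 50)

219


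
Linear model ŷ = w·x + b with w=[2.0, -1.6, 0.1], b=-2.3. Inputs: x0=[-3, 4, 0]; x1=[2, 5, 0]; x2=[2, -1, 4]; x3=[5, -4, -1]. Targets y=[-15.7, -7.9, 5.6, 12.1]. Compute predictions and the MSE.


ŷ0 = (2.0)·(-3) + (-1.6)·(4) + (0.1)·(0) - 2.3 = -14.7
ŷ1 = (2.0)·(2) + (-1.6)·(5) + (0.1)·(0) - 2.3 = -6.3
ŷ2 = (2.0)·(2) + (-1.6)·(-1) + (0.1)·(4) - 2.3 = 3.7
ŷ3 = (2.0)·(5) + (-1.6)·(-4) + (0.1)·(-1) - 2.3 = 14.0
errors² = [1.0, 2.56, 3.61, 3.61]
MSE = 10.7800/4 = 2.695

2.695


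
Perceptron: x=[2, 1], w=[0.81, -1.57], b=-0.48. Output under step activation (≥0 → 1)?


z = (2)·(0.81) + (1)·(-1.57) - 0.48
  = -0.43
step(z) = 0 (z<0)

0


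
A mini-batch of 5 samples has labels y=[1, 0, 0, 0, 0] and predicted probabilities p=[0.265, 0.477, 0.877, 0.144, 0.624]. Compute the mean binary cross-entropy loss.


L[0] = -ln(0.265) = 1.328
L[1] = -ln(1-0.477) = -ln(0.523) = 0.6482
L[2] = -ln(1-0.877) = -ln(0.123) = 2.0956
L[3] = -ln(1-0.144) = -ln(0.856) = 0.1555
L[4] = -ln(1-0.624) = -ln(0.376) = 0.9782
mean = (1.328 + 0.6482 + 2.0956 + 0.1555 + 0.9782)/5 = 1.0411

1.0411


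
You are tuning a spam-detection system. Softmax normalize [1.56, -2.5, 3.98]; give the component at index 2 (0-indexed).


Exponentials: e^1.56=4.7588, e^-2.5=0.0821, e^3.98=53.517
Sum = 58.3579
Softmax = [0.0815, 0.0014, 0.917]
p[2] = 53.517/58.3579 = 0.917

0.917


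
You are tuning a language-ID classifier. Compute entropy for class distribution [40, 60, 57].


Probabilities: [40/157, 60/157, 57/157] ≈ [0.2548, 0.3822, 0.3631]
H = -((40/157)·log₂(40/157) + (60/157)·log₂(60/157) + (57/157)·log₂(57/157))
  = 1.5636 bits

1.5636 bits


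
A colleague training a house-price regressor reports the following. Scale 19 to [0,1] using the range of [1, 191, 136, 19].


min=1, max=191
(19-1)/(191-1) = 18/190 = 0.0947

0.0947


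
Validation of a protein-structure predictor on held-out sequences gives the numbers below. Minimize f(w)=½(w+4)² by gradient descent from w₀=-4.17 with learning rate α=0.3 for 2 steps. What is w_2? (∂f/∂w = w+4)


step 1: grad = -4.17+4 = -0.17; w = -4.17 - 0.3·(-0.17) = -4.119
step 2: grad = -4.119+4 = -0.119; w = -4.119 - 0.3·(-0.119) = -4.0833

-4.0833


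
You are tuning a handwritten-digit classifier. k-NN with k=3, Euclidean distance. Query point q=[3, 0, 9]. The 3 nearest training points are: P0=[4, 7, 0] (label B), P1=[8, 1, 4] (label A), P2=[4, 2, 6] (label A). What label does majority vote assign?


d(q,P0) = 11.4455  (label B)
d(q,P1) = 7.1414  (label A)
d(q,P2) = 3.7417  (label A)
Votes: A=2, B=1
Majority → A

A


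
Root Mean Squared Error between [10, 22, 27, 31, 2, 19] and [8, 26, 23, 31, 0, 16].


MSE = 49/6 = 8.1667
RMSE = √(49/6) = 2.8577

2.8577


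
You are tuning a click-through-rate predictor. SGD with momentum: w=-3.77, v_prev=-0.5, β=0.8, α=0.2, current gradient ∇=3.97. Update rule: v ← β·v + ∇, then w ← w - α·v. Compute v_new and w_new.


v_new = 0.8·-0.5 + 3.97 = -0.4 + 3.97 = 3.57
w_new = -3.77 - 0.2·3.57 = -3.77 - 0.714 = -4.484

v_new=3.57, w_new=-4.484


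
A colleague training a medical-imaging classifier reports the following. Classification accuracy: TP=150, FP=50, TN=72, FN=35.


Accuracy = (TP+TN)/(TP+TN+FP+FN)
= (150+72)/(307)
= 222/307 = 72.31%

72.31%


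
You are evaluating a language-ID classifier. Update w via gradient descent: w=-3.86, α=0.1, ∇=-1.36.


w_new = w - α·∇
= -3.86 - 0.1·-1.36
= -3.86 + 0.136
= -3.724

-3.724


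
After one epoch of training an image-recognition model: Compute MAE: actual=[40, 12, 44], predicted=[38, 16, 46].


Absolute errors: |40-38|=2, |12-16|=4, |44-46|=2
Sum = 8
MAE = 8/3 = 8/3

8/3


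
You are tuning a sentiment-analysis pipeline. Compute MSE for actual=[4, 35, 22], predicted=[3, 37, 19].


Squared errors: (4-3)²=1, (35-37)²=4, (22-19)²=9
Sum = 14
MSE = 14/3 = 14/3

14/3


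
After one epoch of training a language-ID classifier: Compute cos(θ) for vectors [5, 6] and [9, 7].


A·B = 5·9 + 6·7 = 87
‖A‖ = √61 = 7.8102, ‖B‖ = √130 = 11.4018
cos = 87/(√61·√130) = 87/√7930 = 0.977

0.977


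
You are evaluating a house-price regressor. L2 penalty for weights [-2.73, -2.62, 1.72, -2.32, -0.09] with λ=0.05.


‖w‖₂² = (-2.73)² + (-2.62)² + (1.72)² + (-2.32)² + (-0.09)²
     = 7.4529 + 6.8644 + 2.9584 + 5.3824 + 0.0081
     = 22.6662
λ·‖w‖₂² = 0.05·22.6662 = 1.13331

1.13331


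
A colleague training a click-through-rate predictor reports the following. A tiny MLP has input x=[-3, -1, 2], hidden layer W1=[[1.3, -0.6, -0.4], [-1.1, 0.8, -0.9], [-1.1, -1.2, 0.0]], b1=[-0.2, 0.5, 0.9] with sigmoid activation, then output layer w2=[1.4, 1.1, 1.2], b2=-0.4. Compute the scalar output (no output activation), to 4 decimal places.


z1[0] = (1.3)·(-3) + (-0.6)·(-1) + (-0.4)·(2) - 0.2 = -4.3
z1[1] = (-1.1)·(-3) + (0.8)·(-1) + (-0.9)·(2) + 0.5 = 1.2
z1[2] = (-1.1)·(-3) + (-1.2)·(-1) + (0.0)·(2) + 0.9 = 5.4
h = sigmoid(z1) = [0.0134, 0.7685, 0.9955]
output = (1.4)·(0.0134) + (1.1)·(0.7685) + (1.2)·(0.9955) - 0.4 = 1.6587

1.6587


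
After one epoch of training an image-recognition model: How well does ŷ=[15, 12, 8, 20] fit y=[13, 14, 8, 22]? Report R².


ȳ = 14.25
SS_res = Σ(y-ŷ)² = 12
SS_tot = Σ(y-ȳ)² = 100.75
R² = 1 - SS_res/SS_tot = 1 - 0.1191 = 0.8809

0.8809


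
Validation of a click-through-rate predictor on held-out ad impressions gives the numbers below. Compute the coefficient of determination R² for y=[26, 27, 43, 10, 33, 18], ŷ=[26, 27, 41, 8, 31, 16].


ȳ = 26.1667
SS_res = Σ(y-ŷ)² = 16
SS_tot = Σ(y-ȳ)² = 658.83
R² = 1 - SS_res/SS_tot = 1 - 0.0243 = 0.9757

0.9757


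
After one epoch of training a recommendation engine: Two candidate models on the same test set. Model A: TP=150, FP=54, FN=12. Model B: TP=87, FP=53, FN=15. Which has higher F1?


Model A: P=150/204=0.7353, R=150/162=0.9259, F1=2PR/(P+R)=2TP/(2TP+FP+FN)=300/366=0.8197
Model B: P=87/140=0.6214, R=87/102=0.8529, F1=2PR/(P+R)=2TP/(2TP+FP+FN)=174/242=0.719
0.8197 > 0.719 → Model A

Model A


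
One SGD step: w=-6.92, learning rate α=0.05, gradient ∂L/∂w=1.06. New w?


w_new = w - α·∇
= -6.92 - 0.05·1.06
= -6.92 - 0.053
= -6.973

-6.973


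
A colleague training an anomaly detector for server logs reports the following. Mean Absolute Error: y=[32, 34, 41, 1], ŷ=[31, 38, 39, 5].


Absolute errors: |32-31|=1, |34-38|=4, |41-39|=2, |1-5|=4
Sum = 11
MAE = 11/4 = 11/4

11/4


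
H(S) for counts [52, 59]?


Probabilities: [52/111, 59/111] ≈ [0.4685, 0.5315]
H = -((52/111)·log₂(52/111) + (59/111)·log₂(59/111))
  = 0.9971 bits

0.9971 bits


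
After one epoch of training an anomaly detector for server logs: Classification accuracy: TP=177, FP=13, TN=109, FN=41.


Accuracy = (TP+TN)/(TP+TN+FP+FN)
= (177+109)/(340)
= 286/340 = 84.12%

84.12%


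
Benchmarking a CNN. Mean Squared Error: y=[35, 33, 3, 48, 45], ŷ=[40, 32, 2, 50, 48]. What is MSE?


Squared errors: (35-40)²=25, (33-32)²=1, (3-2)²=1, (48-50)²=4, (45-48)²=9
Sum = 40
MSE = 40/5 = 8

8


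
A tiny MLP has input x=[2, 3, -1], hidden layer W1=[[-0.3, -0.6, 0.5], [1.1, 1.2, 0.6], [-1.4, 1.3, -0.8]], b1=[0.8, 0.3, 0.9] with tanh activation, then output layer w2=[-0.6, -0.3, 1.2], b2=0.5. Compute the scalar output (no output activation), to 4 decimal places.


z1[0] = (-0.3)·(2) + (-0.6)·(3) + (0.5)·(-1) + 0.8 = -2.1
z1[1] = (1.1)·(2) + (1.2)·(3) + (0.6)·(-1) + 0.3 = 5.5
z1[2] = (-1.4)·(2) + (1.3)·(3) + (-0.8)·(-1) + 0.9 = 2.8
h = tanh(z1) = [-0.9705, 1.0, 0.9926]
output = (-0.6)·(-0.9705) + (-0.3)·(1.0) + (1.2)·(0.9926) + 0.5 = 1.9734

1.9734


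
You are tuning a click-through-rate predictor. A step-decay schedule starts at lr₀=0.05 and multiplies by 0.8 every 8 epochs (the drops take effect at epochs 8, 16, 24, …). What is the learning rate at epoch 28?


n_drops = ⌊28/8⌋ = 3
lr = 0.05·0.8^3 = 0.05·0.512 = 0.0256

0.0256


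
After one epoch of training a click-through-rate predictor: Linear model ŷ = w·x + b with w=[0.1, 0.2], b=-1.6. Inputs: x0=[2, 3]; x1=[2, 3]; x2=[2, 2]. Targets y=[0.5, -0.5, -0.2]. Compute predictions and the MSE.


ŷ0 = (0.1)·(2) + (0.2)·(3) - 1.6 = -0.8
ŷ1 = (0.1)·(2) + (0.2)·(3) - 1.6 = -0.8
ŷ2 = (0.1)·(2) + (0.2)·(2) - 1.6 = -1.0
errors² = [1.69, 0.09, 0.64]
MSE = 2.4200/3 = 0.8067

0.8067


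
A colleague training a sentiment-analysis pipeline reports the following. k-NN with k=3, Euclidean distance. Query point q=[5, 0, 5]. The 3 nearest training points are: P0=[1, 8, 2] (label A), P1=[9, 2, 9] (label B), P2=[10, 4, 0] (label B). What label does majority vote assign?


d(q,P0) = 9.434  (label A)
d(q,P1) = 6.0  (label B)
d(q,P2) = 8.124  (label B)
Votes: A=1, B=2
Majority → B

B


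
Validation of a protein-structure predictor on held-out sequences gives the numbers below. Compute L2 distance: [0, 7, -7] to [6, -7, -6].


d = √((0-6)² + (7+ 7)² + (-7+ 6)²)
  = √(36 + 196 + 1)
  = √233 = 15.2643

15.2643


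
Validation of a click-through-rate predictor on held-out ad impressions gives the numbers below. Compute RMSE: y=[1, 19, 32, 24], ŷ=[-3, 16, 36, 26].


MSE = 45/4 = 11.25
RMSE = √(45/4) = 3.3541

3.3541


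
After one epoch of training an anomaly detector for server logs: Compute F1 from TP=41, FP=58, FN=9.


Precision = 41/99 = 0.4141
Recall = 41/50 = 0.82
F1 = 2·P·R/(P+R) = 2·TP/(2·TP+FP+FN) = 82/(82+58+9) = 82/149 = 0.5503

0.5503


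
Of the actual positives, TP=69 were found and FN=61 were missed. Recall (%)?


Recall = TP/(TP+FN)
= 69/(69+61)
= 69/130 = 53.08%

53.08%


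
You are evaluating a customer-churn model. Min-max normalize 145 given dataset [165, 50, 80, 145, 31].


min=31, max=165
(145-31)/(165-31) = 114/134 = 0.8507

0.8507


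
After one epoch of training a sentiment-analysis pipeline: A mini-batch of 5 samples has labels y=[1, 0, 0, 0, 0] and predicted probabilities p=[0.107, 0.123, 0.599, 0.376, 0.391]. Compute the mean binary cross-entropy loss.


L[0] = -ln(0.107) = 2.2349
L[1] = -ln(1-0.123) = -ln(0.877) = 0.1312
L[2] = -ln(1-0.599) = -ln(0.401) = 0.9138
L[3] = -ln(1-0.376) = -ln(0.624) = 0.4716
L[4] = -ln(1-0.391) = -ln(0.609) = 0.4959
mean = (2.2349 + 0.1312 + 0.9138 + 0.4716 + 0.4959)/5 = 0.8495

0.8495


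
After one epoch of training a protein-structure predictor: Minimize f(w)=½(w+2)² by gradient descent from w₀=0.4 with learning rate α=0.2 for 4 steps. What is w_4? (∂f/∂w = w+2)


step 1: grad = 0.4+2 = 2.4; w = 0.4 - 0.2·(2.4) = -0.08
step 2: grad = -0.08+2 = 1.92; w = -0.08 - 0.2·(1.92) = -0.464
step 3: grad = -0.464+2 = 1.536; w = -0.464 - 0.2·(1.536) = -0.7712
step 4: grad = -0.7712+2 = 1.2288; w = -0.7712 - 0.2·(1.2288) = -1.01696

-1.01696


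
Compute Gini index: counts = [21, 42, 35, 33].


Probabilities: [21/131, 42/131, 35/131, 33/131] ≈ [0.1603, 0.3206, 0.2672, 0.2519]
Σpᵢ² = (441 + 1764 + 1225 + 1089)/131² = 4519/17161
Gini = 1 - Σpᵢ² = 1 - 4519/17161 = 0.7367

0.7367


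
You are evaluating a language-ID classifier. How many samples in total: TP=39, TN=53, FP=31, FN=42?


Total = TP + TN + FP + FN
= 39 + 53 + 31 + 42
= 165
(Predicted positive: 70, predicted negative: 95)

165


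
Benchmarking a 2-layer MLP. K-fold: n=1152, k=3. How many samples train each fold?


Fold size = 1152/3 = 384
Training per fold = 1152 - 384 = 768

768


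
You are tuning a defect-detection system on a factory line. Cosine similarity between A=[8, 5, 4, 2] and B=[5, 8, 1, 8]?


A·B = 8·5 + 5·8 + 4·1 + 2·8 = 100
‖A‖ = √109 = 10.4403, ‖B‖ = √154 = 12.4097
cos = 100/(√109·√154) = 100/√16786 = 0.7718

0.7718


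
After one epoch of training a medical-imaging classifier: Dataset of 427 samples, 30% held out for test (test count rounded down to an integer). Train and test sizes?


Test = ⌊427·30/100⌋ = 128
Train = 427 - 128 = 299

Train: 299, Test: 128


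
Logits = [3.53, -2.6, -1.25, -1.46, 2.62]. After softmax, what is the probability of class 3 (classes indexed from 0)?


Exponentials: e^3.53=34.124, e^-2.6=0.0743, e^-1.25=0.2865, e^-1.46=0.2322, e^2.62=13.7357
Sum = 48.4527
Softmax = [0.7043, 0.0015, 0.0059, 0.0048, 0.2835]
p[3] = 0.2322/48.4527 = 0.0048

0.0048


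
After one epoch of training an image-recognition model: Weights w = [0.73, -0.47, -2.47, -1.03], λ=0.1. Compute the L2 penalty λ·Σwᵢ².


‖w‖₂² = (0.73)² + (-0.47)² + (-2.47)² + (-1.03)²
     = 0.5329 + 0.2209 + 6.1009 + 1.0609
     = 7.9156
λ·‖w‖₂² = 0.1·7.9156 = 0.79156

0.79156


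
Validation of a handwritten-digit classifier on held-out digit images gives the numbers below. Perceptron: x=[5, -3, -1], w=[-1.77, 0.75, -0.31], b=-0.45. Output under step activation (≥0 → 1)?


z = (5)·(-1.77) + (-3)·(0.75) + (-1)·(-0.31) - 0.45
  = -11.24
step(z) = 0 (z<0)

0


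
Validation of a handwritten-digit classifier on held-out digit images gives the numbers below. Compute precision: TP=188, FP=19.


Precision = TP/(TP+FP)
= 188/(188+19)
= 188/207 = 90.82%

90.82%


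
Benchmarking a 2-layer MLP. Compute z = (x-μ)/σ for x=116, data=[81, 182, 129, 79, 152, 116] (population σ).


μ = 123.1667, σ = 36.7578
z = (116 - 123.1667)/36.7578 = -0.195

-0.195


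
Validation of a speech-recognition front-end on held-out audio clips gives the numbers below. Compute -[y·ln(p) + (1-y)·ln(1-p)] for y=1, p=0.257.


BCE = -[y·ln(p) + (1-y)·ln(1-p)]
= -1·ln(0.257) - 0
= -ln(0.257) = 1.3587

1.3587


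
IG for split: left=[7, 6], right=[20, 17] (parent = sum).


Parent = [27, 23], H_parent = 0.9954
H_left = 0.9957 (n=13), H_right = 0.9953 (n=37)
H_children = (13/50)·0.9957 + (37/50)·0.9953 = 0.9954
IG = 0.9954 - 0.9954 = 0.0

0.0


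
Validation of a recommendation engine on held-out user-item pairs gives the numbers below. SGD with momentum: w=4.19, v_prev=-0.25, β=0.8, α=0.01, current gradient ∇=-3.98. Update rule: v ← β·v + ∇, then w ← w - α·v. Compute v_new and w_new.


v_new = 0.8·-0.25 - 3.98 = -0.2 - 3.98 = -4.18
w_new = 4.19 - 0.01·-4.18 = 4.19 + 0.0418 = 4.2318

v_new=-4.18, w_new=4.2318
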